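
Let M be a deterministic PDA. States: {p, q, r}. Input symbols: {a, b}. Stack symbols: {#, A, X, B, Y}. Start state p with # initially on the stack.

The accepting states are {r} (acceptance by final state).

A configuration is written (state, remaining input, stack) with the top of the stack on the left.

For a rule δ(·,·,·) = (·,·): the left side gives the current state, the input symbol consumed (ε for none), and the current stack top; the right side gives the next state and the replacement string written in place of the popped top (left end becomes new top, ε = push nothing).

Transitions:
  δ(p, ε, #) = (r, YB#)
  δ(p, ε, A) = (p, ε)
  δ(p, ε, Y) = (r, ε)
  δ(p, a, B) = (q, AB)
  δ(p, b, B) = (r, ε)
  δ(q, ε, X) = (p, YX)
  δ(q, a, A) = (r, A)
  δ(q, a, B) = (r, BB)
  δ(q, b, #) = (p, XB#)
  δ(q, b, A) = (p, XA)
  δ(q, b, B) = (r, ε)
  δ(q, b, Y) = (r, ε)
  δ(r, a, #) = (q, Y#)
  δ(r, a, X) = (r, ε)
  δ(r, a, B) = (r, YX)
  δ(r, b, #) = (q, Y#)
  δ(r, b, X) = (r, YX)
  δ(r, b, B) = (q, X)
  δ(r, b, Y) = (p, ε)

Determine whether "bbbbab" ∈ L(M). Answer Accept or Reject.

(p, bbbbab, #)
  ε-move, top #: go to r, push YB# → (r, bbbbab, YB#)
  read b, top Y: go to p, push ε → (p, bbbab, B#)
  read b, top B: go to r, push ε → (r, bbab, #)
  read b, top #: go to q, push Y# → (q, bab, Y#)
  read b, top Y: go to r, push ε → (r, ab, #)
  read a, top #: go to q, push Y# → (q, b, Y#)
  read b, top Y: go to r, push ε → (r, ε, #)
All input consumed; state r ∈ F.

Accept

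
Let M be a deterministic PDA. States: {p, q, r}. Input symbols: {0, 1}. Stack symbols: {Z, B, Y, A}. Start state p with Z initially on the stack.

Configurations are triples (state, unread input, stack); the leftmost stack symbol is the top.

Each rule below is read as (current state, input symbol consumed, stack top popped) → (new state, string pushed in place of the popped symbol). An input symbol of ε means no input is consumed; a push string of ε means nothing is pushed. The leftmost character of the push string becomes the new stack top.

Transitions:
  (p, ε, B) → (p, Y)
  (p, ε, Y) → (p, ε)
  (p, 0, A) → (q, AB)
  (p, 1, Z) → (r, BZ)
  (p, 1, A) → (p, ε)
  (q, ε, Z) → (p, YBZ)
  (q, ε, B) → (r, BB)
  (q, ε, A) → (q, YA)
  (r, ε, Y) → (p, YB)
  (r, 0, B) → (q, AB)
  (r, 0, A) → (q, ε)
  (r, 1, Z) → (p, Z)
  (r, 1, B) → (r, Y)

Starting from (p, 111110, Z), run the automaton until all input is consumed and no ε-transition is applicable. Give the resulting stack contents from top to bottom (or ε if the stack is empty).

YABZ

(p, 111110, Z) ⊢ (r, 11110, BZ) ⊢ (r, 1110, YZ) ⊢ (p, 1110, YBZ) ⊢ (p, 1110, BZ) ⊢ (p, 1110, YZ) ⊢ (p, 1110, Z) ⊢ (r, 110, BZ) ⊢ (r, 10, YZ) ⊢ (p, 10, YBZ) ⊢ (p, 10, BZ) ⊢ (p, 10, YZ) ⊢ (p, 10, Z) ⊢ (r, 0, BZ) ⊢ (q, ε, ABZ) ⊢ (q, ε, YABZ)
All input consumed in state q with stack YABZ.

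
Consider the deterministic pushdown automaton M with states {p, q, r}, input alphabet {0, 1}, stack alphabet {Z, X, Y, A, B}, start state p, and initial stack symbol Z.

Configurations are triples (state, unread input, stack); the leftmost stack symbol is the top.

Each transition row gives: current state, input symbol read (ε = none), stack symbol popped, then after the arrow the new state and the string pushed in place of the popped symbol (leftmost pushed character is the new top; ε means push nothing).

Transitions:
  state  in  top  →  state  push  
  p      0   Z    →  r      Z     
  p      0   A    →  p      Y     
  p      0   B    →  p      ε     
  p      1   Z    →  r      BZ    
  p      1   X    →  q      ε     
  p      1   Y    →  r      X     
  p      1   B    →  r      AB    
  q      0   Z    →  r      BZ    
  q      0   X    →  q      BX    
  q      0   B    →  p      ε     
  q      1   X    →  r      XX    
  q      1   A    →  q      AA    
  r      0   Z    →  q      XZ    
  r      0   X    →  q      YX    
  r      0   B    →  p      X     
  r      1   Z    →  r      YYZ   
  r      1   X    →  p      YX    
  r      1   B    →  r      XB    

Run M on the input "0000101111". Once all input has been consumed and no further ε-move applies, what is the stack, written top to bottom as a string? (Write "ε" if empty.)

(p, 0000101111, Z)
  read 0, top Z: go to r, push Z → (r, 000101111, Z)
  read 0, top Z: go to q, push XZ → (q, 00101111, XZ)
  read 0, top X: go to q, push BX → (q, 0101111, BXZ)
  read 0, top B: go to p, push ε → (p, 101111, XZ)
  read 1, top X: go to q, push ε → (q, 01111, Z)
  read 0, top Z: go to r, push BZ → (r, 1111, BZ)
  read 1, top B: go to r, push XB → (r, 111, XBZ)
  read 1, top X: go to p, push YX → (p, 11, YXBZ)
  read 1, top Y: go to r, push X → (r, 1, XXBZ)
  read 1, top X: go to p, push YX → (p, ε, YXXBZ)
All input consumed in state p with stack YXXBZ.

YXXBZ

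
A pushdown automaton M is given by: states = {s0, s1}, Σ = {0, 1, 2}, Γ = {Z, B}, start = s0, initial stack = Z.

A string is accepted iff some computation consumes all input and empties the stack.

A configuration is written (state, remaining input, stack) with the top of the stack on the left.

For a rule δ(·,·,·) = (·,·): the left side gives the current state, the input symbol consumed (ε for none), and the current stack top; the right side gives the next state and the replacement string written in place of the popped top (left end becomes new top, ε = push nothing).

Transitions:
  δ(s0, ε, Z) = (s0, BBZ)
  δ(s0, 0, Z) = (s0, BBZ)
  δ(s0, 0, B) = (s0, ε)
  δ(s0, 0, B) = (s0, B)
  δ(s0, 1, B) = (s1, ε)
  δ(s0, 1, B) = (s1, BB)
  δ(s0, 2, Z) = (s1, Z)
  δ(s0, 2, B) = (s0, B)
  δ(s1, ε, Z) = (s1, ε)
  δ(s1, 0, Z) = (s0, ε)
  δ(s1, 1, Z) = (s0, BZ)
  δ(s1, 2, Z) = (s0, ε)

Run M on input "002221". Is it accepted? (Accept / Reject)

Accept

One accepting computation: (s0, 002221, Z) ⊢ (s0, 02221, BBZ) ⊢ (s0, 2221, BZ) ⊢ (s0, 221, BZ) ⊢ (s0, 21, BZ) ⊢ (s0, 1, BZ) ⊢ (s1, ε, Z) ⊢ (s1, ε, ε)
All input consumed and the stack is empty.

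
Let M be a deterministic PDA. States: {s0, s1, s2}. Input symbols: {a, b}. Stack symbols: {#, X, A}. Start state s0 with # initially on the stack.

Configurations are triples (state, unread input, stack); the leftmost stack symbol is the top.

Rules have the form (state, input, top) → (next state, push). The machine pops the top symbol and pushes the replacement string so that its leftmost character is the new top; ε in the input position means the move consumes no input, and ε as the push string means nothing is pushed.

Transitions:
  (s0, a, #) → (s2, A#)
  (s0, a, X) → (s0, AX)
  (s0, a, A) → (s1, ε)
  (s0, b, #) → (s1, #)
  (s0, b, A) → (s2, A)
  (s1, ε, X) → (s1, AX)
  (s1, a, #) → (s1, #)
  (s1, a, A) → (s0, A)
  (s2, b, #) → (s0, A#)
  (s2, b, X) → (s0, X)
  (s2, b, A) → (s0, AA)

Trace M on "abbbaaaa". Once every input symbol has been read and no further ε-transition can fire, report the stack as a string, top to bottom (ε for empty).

A#

(s0, abbbaaaa, #)
  read a, top #: go to s2, push A# → (s2, bbbaaaa, A#)
  read b, top A: go to s0, push AA → (s0, bbaaaa, AA#)
  read b, top A: go to s2, push A → (s2, baaaa, AA#)
  read b, top A: go to s0, push AA → (s0, aaaa, AAA#)
  read a, top A: go to s1, push ε → (s1, aaa, AA#)
  read a, top A: go to s0, push A → (s0, aa, AA#)
  read a, top A: go to s1, push ε → (s1, a, A#)
  read a, top A: go to s0, push A → (s0, ε, A#)
All input consumed in state s0 with stack A#.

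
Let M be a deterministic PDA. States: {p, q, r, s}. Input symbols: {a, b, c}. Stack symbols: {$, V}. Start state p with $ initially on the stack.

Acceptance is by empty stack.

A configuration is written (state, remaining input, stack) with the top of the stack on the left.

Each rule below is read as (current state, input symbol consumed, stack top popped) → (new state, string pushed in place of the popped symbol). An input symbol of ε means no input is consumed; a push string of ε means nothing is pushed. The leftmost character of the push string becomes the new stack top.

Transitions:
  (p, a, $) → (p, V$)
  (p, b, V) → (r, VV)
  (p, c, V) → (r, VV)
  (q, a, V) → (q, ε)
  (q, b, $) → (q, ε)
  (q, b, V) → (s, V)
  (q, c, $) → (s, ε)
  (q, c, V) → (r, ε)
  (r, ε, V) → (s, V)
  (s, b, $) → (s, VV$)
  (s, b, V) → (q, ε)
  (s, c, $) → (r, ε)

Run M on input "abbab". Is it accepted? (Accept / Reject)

(p, abbab, $) ⊢ (p, bbab, V$) ⊢ (r, bab, VV$) ⊢ (s, bab, VV$) ⊢ (q, ab, V$) ⊢ (q, b, $) ⊢ (q, ε, ε)
All input consumed and the stack is empty.

Accept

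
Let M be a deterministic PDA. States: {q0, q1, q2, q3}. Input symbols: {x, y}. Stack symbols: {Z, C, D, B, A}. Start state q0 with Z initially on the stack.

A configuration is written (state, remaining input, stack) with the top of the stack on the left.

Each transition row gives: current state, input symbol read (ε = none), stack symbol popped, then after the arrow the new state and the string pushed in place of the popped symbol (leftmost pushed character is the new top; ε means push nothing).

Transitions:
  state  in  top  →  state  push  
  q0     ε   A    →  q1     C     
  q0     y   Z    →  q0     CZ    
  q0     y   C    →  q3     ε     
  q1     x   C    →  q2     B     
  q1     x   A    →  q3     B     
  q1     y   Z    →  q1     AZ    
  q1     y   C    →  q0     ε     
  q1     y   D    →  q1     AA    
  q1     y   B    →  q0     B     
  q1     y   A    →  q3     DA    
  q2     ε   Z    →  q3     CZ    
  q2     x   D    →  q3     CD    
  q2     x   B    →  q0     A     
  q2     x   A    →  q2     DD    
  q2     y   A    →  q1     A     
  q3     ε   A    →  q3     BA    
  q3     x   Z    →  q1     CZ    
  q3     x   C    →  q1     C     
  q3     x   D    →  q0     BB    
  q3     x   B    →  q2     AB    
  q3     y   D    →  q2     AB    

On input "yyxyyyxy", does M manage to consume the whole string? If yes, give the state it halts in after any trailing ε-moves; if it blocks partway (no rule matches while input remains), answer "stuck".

q0

(q0, yyxyyyxy, Z) ⊢ (q0, yxyyyxy, CZ) ⊢ (q3, xyyyxy, Z) ⊢ (q1, yyyxy, CZ) ⊢ (q0, yyxy, Z) ⊢ (q0, yxy, CZ) ⊢ (q3, xy, Z) ⊢ (q1, y, CZ) ⊢ (q0, ε, Z)
All input consumed; M is in state q0.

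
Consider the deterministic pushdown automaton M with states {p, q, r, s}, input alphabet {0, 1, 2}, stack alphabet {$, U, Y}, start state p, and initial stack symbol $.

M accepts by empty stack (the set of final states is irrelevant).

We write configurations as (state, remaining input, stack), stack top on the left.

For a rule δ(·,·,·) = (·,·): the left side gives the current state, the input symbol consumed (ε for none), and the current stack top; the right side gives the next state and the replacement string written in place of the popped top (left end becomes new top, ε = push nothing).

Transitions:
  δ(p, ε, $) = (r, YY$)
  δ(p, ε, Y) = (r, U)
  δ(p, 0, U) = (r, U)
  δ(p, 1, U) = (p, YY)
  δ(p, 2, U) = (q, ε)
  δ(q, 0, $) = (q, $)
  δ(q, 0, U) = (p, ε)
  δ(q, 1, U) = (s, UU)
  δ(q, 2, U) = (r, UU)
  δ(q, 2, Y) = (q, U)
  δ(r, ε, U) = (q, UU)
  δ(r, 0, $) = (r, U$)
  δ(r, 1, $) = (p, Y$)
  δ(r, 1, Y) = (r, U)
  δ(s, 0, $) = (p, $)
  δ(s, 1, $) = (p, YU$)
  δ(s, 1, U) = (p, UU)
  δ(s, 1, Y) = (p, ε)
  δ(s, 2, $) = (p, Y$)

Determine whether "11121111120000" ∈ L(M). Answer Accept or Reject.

Reject

(p, 11121111120000, $) ⊢ (r, 11121111120000, YY$) ⊢ (r, 1121111120000, UY$) ⊢ (q, 1121111120000, UUY$) ⊢ (s, 121111120000, UUUY$) ⊢ (p, 21111120000, UUUUY$) ⊢ (q, 1111120000, UUUY$) ⊢ (s, 111120000, UUUUY$) ⊢ (p, 11120000, UUUUUY$) ⊢ (p, 1120000, YYUUUUY$) ⊢ (r, 1120000, UYUUUUY$) ⊢ (q, 1120000, UUYUUUUY$) ⊢ (s, 120000, UUUYUUUUY$) ⊢ (p, 20000, UUUUYUUUUY$) ⊢ (q, 0000, UUUYUUUUY$) ⊢ (p, 000, UUYUUUUY$) ⊢ (r, 00, UUYUUUUY$) ⊢ (q, 00, UUUYUUUUY$) ⊢ (p, 0, UUYUUUUY$) ⊢ (r, ε, UUYUUUUY$) ⊢ (q, ε, UUUYUUUUY$)
All input consumed; stack is UUUYUUUUY$, not empty, and no further ε-move applies.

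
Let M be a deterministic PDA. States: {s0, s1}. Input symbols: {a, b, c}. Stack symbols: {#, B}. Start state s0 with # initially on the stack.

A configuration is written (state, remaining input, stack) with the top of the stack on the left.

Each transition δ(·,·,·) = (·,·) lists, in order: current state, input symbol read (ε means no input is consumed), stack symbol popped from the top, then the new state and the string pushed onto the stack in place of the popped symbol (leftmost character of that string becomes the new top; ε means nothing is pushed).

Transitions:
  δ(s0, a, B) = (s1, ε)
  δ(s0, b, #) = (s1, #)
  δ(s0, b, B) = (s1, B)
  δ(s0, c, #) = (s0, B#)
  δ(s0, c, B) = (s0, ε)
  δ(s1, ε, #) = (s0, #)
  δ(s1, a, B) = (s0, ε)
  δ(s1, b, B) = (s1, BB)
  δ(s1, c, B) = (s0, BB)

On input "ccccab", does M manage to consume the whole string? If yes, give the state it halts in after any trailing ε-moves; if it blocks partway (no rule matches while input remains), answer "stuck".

(s0, ccccab, #)
  read c, top #: go to s0, push B# → (s0, cccab, B#)
  read c, top B: go to s0, push ε → (s0, ccab, #)
  read c, top #: go to s0, push B# → (s0, cab, B#)
  read c, top B: go to s0, push ε → (s0, ab, #)
No transition for (s0, a, top #); M blocks with input ab remaining.

stuck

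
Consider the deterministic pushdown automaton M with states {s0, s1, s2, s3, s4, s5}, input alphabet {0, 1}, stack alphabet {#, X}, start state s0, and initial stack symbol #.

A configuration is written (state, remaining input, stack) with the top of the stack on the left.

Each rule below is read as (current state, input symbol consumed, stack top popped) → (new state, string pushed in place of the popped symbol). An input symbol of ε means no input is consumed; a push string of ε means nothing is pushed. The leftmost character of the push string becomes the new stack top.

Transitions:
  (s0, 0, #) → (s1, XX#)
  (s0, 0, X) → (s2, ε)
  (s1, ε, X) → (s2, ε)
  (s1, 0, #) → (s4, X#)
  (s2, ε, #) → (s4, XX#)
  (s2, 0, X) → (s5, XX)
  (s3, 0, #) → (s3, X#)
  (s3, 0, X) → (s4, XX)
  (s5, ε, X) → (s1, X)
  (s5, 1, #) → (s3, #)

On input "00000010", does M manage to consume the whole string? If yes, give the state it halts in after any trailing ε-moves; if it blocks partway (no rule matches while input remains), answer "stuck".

stuck

(s0, 00000010, #)
  read 0, top #: go to s1, push XX# → (s1, 0000010, XX#)
  ε-move, top X: go to s2, push ε → (s2, 0000010, X#)
  read 0, top X: go to s5, push XX → (s5, 000010, XX#)
  ε-move, top X: go to s1, push X → (s1, 000010, XX#)
  ε-move, top X: go to s2, push ε → (s2, 000010, X#)
  read 0, top X: go to s5, push XX → (s5, 00010, XX#)
  ε-move, top X: go to s1, push X → (s1, 00010, XX#)
  ε-move, top X: go to s2, push ε → (s2, 00010, X#)
  read 0, top X: go to s5, push XX → (s5, 0010, XX#)
  ε-move, top X: go to s1, push X → (s1, 0010, XX#)
  ε-move, top X: go to s2, push ε → (s2, 0010, X#)
  read 0, top X: go to s5, push XX → (s5, 010, XX#)
  ε-move, top X: go to s1, push X → (s1, 010, XX#)
  ε-move, top X: go to s2, push ε → (s2, 010, X#)
  read 0, top X: go to s5, push XX → (s5, 10, XX#)
  ε-move, top X: go to s1, push X → (s1, 10, XX#)
  ε-move, top X: go to s2, push ε → (s2, 10, X#)
No transition for (s2, 1, top X); M blocks with input 10 remaining.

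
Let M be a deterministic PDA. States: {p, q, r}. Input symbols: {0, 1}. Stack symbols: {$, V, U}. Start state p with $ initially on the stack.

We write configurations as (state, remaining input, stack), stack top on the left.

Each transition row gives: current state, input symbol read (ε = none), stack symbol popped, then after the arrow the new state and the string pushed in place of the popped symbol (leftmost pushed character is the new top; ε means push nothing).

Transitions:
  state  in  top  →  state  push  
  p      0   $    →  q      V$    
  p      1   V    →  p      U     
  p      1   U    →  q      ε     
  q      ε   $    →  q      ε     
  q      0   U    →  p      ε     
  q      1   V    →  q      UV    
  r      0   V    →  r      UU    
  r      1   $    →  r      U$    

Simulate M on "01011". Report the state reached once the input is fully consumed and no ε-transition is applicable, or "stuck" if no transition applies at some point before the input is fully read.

(p, 01011, $)
  read 0, top $: go to q, push V$ → (q, 1011, V$)
  read 1, top V: go to q, push UV → (q, 011, UV$)
  read 0, top U: go to p, push ε → (p, 11, V$)
  read 1, top V: go to p, push U → (p, 1, U$)
  read 1, top U: go to q, push ε → (q, ε, $)
  ε-move, top $: go to q, push ε → (q, ε, ε)
All input consumed; M is in state q.

q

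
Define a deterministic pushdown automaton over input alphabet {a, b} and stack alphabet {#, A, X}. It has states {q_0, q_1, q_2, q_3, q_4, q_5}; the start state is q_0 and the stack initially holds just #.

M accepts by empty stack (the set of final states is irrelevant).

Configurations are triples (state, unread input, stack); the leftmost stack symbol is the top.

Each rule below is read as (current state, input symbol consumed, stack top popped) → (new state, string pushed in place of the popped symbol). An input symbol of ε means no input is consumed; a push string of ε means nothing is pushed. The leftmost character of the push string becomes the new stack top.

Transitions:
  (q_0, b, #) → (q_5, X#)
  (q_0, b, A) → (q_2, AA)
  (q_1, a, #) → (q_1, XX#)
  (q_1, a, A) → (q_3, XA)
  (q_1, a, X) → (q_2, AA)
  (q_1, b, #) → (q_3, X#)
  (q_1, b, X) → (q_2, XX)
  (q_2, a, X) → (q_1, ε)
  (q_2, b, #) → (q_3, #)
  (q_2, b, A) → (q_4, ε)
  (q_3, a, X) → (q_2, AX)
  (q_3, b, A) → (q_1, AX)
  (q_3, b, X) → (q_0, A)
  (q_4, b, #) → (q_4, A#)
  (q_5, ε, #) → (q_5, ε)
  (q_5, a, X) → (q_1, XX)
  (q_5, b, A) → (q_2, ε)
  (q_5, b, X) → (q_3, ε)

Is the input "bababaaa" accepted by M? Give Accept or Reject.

(q_0, bababaaa, #) ⊢ (q_5, ababaaa, X#) ⊢ (q_1, babaaa, XX#) ⊢ (q_2, abaaa, XXX#) ⊢ (q_1, baaa, XX#) ⊢ (q_2, aaa, XXX#) ⊢ (q_1, aa, XX#) ⊢ (q_2, a, AAX#)
No transition applies at (q_2, a, AAX#); input not fully consumed.

Reject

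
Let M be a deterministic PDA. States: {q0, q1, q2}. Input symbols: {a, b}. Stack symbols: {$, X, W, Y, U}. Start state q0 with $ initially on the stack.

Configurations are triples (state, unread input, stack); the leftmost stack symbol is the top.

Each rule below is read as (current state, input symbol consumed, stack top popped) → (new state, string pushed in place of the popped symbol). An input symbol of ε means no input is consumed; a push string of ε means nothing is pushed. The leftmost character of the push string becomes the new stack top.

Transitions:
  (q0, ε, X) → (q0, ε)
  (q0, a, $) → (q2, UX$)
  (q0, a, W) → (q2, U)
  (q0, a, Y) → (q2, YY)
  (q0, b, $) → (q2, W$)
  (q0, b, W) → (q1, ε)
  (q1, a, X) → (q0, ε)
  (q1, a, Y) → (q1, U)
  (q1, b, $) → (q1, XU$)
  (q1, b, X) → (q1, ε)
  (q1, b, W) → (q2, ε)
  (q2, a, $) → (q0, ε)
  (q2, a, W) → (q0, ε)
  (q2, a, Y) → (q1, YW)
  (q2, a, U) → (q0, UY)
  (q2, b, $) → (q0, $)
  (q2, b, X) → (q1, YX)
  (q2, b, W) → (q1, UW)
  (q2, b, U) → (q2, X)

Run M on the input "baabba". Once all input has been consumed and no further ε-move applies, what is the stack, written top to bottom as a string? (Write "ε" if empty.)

UXX$

(q0, baabba, $) ⊢ (q2, aabba, W$) ⊢ (q0, abba, $) ⊢ (q2, bba, UX$) ⊢ (q2, ba, XX$) ⊢ (q1, a, YXX$) ⊢ (q1, ε, UXX$)
All input consumed in state q1 with stack UXX$.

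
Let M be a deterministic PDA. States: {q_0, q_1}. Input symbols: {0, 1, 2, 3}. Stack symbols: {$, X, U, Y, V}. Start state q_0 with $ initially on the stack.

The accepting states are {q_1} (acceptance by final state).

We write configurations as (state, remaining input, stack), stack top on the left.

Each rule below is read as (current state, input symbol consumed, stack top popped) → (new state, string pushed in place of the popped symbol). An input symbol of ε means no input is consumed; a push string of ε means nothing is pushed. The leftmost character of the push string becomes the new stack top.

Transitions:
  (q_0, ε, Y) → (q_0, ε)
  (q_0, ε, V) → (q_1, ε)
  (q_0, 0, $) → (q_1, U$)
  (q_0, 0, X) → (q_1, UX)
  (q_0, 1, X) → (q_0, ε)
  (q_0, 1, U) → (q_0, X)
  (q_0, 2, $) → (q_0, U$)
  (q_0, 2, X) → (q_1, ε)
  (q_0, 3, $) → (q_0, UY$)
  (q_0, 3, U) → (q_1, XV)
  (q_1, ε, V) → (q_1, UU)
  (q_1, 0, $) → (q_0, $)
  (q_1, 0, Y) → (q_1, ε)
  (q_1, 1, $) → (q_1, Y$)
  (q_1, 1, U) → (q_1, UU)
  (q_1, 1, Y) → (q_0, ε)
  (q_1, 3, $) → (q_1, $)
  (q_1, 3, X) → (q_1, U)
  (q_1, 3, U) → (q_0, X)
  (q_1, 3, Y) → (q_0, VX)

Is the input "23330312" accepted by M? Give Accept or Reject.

(q_0, 23330312, $)
  read 2, top $: go to q_0, push U$ → (q_0, 3330312, U$)
  read 3, top U: go to q_1, push XV → (q_1, 330312, XV$)
  read 3, top X: go to q_1, push U → (q_1, 30312, UV$)
  read 3, top U: go to q_0, push X → (q_0, 0312, XV$)
  read 0, top X: go to q_1, push UX → (q_1, 312, UXV$)
  read 3, top U: go to q_0, push X → (q_0, 12, XXV$)
  read 1, top X: go to q_0, push ε → (q_0, 2, XV$)
  read 2, top X: go to q_1, push ε → (q_1, ε, V$)
All input consumed; state q_1 ∈ F.

Accept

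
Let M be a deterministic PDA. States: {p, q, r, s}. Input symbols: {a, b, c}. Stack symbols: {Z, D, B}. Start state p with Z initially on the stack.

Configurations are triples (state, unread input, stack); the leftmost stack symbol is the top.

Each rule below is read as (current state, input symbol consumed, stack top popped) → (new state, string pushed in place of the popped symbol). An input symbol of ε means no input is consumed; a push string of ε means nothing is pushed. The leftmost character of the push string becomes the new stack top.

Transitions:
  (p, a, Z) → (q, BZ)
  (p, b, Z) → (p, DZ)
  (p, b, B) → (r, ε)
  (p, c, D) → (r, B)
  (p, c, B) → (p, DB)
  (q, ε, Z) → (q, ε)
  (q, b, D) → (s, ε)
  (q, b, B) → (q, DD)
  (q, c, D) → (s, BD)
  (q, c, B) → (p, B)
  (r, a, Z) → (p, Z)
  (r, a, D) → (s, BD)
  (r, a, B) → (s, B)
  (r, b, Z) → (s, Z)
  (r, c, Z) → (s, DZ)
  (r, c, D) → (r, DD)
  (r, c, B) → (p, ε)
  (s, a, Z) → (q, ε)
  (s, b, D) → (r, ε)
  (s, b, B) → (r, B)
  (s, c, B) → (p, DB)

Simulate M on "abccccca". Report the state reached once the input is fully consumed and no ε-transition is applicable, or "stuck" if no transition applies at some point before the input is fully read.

(p, abccccca, Z) ⊢ (q, bccccca, BZ) ⊢ (q, ccccca, DDZ) ⊢ (s, cccca, BDDZ) ⊢ (p, ccca, DBDDZ) ⊢ (r, cca, BBDDZ) ⊢ (p, ca, BDDZ) ⊢ (p, a, DBDDZ)
No transition for (p, a, top D); M blocks with input a remaining.

stuck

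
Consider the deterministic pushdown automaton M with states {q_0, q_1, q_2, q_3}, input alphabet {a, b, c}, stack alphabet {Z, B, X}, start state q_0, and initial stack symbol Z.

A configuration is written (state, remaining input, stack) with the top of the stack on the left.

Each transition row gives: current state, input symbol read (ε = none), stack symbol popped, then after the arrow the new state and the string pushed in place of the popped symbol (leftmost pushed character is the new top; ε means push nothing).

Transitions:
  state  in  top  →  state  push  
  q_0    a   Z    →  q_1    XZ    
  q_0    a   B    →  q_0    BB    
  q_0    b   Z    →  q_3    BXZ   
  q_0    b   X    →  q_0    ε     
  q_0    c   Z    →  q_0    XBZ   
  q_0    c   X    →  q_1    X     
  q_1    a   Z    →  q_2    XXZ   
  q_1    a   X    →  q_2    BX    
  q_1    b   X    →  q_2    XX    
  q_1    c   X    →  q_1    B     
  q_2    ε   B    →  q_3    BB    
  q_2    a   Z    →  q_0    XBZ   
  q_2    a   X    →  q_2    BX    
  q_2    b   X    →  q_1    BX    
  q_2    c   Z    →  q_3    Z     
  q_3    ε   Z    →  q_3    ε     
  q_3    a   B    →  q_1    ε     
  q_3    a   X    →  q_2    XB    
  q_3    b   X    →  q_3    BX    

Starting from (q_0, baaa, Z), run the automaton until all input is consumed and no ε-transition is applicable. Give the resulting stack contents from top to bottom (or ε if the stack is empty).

BXZ

(q_0, baaa, Z)
  read b, top Z: go to q_3, push BXZ → (q_3, aaa, BXZ)
  read a, top B: go to q_1, push ε → (q_1, aa, XZ)
  read a, top X: go to q_2, push BX → (q_2, a, BXZ)
  ε-move, top B: go to q_3, push BB → (q_3, a, BBXZ)
  read a, top B: go to q_1, push ε → (q_1, ε, BXZ)
All input consumed in state q_1 with stack BXZ.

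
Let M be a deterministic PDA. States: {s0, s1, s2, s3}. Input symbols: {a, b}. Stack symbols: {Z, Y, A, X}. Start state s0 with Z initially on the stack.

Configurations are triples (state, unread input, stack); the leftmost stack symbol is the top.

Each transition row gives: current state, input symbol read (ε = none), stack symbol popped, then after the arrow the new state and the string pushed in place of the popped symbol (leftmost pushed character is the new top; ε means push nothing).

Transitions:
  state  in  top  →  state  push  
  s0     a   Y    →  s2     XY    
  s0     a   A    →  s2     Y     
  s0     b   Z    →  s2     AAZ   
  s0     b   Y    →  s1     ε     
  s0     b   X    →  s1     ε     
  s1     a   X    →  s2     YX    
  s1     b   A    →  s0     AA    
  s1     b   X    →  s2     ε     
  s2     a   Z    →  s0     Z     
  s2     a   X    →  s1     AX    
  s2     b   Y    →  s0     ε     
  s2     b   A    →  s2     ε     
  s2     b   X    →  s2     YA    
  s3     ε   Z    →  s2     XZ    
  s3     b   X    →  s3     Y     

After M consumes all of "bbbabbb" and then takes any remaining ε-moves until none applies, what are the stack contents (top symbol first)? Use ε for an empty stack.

Z

(s0, bbbabbb, Z)
  read b, top Z: go to s2, push AAZ → (s2, bbabbb, AAZ)
  read b, top A: go to s2, push ε → (s2, babbb, AZ)
  read b, top A: go to s2, push ε → (s2, abbb, Z)
  read a, top Z: go to s0, push Z → (s0, bbb, Z)
  read b, top Z: go to s2, push AAZ → (s2, bb, AAZ)
  read b, top A: go to s2, push ε → (s2, b, AZ)
  read b, top A: go to s2, push ε → (s2, ε, Z)
All input consumed in state s2 with stack Z.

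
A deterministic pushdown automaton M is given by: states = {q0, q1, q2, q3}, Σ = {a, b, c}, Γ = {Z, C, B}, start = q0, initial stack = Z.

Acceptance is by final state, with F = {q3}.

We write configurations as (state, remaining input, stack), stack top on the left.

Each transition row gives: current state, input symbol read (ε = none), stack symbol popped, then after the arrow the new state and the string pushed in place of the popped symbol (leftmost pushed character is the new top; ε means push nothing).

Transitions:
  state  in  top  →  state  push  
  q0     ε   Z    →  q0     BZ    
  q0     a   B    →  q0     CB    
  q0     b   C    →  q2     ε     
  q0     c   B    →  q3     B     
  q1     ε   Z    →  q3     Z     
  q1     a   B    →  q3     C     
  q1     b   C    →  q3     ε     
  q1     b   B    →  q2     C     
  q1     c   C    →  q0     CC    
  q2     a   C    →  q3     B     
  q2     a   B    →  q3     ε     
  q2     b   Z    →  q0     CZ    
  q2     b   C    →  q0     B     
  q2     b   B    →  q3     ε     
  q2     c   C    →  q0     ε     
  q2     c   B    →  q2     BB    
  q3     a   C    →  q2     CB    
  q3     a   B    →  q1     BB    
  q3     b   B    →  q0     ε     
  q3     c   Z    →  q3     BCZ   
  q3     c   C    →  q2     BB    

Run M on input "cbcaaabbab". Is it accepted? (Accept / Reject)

(q0, cbcaaabbab, Z)
  ε-move, top Z: go to q0, push BZ → (q0, cbcaaabbab, BZ)
  read c, top B: go to q3, push B → (q3, bcaaabbab, BZ)
  read b, top B: go to q0, push ε → (q0, caaabbab, Z)
  ε-move, top Z: go to q0, push BZ → (q0, caaabbab, BZ)
  read c, top B: go to q3, push B → (q3, aaabbab, BZ)
  read a, top B: go to q1, push BB → (q1, aabbab, BBZ)
  read a, top B: go to q3, push C → (q3, abbab, CBZ)
  read a, top C: go to q2, push CB → (q2, bbab, CBBZ)
  read b, top C: go to q0, push B → (q0, bab, BBBZ)
No transition applies at (q0, bab, BBBZ); input not fully consumed.

Reject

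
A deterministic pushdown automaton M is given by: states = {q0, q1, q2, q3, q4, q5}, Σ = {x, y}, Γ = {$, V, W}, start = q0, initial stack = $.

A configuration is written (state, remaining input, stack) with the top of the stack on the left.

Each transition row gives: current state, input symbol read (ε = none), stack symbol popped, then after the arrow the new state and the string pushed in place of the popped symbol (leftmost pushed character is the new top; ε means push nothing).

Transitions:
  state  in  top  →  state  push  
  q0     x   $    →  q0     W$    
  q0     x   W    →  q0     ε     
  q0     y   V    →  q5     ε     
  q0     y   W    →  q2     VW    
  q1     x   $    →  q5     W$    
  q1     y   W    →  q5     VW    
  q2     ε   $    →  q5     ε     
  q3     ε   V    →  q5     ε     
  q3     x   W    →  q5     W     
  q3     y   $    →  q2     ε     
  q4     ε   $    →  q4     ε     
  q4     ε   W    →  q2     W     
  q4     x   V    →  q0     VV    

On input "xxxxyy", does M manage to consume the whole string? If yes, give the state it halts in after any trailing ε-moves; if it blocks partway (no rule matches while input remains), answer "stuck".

(q0, xxxxyy, $) ⊢ (q0, xxxyy, W$) ⊢ (q0, xxyy, $) ⊢ (q0, xyy, W$) ⊢ (q0, yy, $)
No transition for (q0, y, top $); M blocks with input yy remaining.

stuck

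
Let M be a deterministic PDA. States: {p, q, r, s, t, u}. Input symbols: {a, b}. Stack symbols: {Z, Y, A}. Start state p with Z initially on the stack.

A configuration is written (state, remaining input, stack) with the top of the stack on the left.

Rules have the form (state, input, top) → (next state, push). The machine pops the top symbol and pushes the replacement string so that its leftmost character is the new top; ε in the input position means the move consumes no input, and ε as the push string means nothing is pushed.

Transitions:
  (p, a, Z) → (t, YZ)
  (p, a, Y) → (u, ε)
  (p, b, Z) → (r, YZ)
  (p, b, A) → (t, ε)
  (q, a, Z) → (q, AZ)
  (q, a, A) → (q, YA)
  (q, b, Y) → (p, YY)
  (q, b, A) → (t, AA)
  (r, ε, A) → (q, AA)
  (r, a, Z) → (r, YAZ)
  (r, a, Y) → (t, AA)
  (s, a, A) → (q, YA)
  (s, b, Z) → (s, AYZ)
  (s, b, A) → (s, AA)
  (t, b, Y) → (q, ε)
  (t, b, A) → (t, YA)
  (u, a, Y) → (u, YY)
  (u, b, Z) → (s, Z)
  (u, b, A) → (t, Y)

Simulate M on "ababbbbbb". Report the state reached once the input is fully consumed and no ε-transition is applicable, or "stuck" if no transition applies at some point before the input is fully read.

(p, ababbbbbb, Z)
  read a, top Z: go to t, push YZ → (t, babbbbbb, YZ)
  read b, top Y: go to q, push ε → (q, abbbbbb, Z)
  read a, top Z: go to q, push AZ → (q, bbbbbb, AZ)
  read b, top A: go to t, push AA → (t, bbbbb, AAZ)
  read b, top A: go to t, push YA → (t, bbbb, YAAZ)
  read b, top Y: go to q, push ε → (q, bbb, AAZ)
  read b, top A: go to t, push AA → (t, bb, AAAZ)
  read b, top A: go to t, push YA → (t, b, YAAAZ)
  read b, top Y: go to q, push ε → (q, ε, AAAZ)
All input consumed; M is in state q.

q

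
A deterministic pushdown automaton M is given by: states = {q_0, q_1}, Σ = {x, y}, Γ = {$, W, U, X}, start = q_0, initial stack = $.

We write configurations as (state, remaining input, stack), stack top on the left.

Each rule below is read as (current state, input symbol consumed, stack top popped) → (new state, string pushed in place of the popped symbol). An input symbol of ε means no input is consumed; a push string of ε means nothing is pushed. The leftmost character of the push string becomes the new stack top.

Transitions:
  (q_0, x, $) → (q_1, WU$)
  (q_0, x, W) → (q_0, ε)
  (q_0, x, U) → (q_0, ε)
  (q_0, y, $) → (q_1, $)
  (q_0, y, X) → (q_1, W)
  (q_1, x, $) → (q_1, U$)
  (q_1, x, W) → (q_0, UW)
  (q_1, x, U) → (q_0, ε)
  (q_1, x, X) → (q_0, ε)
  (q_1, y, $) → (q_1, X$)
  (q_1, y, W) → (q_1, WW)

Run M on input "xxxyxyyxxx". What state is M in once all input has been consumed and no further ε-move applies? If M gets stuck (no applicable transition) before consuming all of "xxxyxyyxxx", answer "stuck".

(q_0, xxxyxyyxxx, $)
  read x, top $: go to q_1, push WU$ → (q_1, xxyxyyxxx, WU$)
  read x, top W: go to q_0, push UW → (q_0, xyxyyxxx, UWU$)
  read x, top U: go to q_0, push ε → (q_0, yxyyxxx, WU$)
No transition for (q_0, y, top W); M blocks with input yxyyxxx remaining.

stuck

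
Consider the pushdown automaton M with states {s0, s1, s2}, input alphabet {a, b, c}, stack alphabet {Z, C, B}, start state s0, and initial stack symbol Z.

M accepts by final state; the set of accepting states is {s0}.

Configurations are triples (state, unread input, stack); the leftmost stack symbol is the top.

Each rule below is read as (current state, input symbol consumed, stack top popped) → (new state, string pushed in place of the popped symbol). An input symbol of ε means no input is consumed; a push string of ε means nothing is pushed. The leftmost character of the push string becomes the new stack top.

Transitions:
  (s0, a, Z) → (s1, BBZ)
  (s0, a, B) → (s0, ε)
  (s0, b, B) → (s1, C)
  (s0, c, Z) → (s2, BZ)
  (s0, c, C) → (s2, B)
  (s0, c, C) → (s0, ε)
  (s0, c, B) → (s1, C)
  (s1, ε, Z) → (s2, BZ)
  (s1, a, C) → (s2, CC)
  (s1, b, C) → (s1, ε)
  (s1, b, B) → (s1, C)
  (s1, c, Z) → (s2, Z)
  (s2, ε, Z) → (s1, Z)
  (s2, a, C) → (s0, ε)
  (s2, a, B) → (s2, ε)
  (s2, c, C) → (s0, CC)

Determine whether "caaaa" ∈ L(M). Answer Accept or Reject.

Reject

No computation consumes all input and reaches a final state.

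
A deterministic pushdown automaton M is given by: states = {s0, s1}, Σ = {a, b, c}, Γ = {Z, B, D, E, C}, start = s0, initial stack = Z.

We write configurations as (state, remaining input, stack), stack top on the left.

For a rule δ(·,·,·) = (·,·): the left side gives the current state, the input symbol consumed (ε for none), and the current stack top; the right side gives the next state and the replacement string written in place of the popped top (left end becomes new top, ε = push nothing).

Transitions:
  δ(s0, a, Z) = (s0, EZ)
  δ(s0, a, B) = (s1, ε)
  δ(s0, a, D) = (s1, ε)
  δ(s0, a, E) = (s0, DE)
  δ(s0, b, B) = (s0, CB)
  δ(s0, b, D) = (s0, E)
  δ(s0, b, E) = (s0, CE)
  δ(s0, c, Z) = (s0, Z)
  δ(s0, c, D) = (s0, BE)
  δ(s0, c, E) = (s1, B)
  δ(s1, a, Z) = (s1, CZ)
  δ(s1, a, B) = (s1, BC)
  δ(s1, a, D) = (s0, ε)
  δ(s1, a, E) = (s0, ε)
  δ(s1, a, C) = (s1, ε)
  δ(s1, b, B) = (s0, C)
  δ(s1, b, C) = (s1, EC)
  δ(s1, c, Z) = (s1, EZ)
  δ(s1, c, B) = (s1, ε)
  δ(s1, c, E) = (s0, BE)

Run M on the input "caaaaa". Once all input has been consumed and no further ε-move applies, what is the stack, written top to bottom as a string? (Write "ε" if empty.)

EZ

(s0, caaaaa, Z)
  read c, top Z: go to s0, push Z → (s0, aaaaa, Z)
  read a, top Z: go to s0, push EZ → (s0, aaaa, EZ)
  read a, top E: go to s0, push DE → (s0, aaa, DEZ)
  read a, top D: go to s1, push ε → (s1, aa, EZ)
  read a, top E: go to s0, push ε → (s0, a, Z)
  read a, top Z: go to s0, push EZ → (s0, ε, EZ)
All input consumed in state s0 with stack EZ.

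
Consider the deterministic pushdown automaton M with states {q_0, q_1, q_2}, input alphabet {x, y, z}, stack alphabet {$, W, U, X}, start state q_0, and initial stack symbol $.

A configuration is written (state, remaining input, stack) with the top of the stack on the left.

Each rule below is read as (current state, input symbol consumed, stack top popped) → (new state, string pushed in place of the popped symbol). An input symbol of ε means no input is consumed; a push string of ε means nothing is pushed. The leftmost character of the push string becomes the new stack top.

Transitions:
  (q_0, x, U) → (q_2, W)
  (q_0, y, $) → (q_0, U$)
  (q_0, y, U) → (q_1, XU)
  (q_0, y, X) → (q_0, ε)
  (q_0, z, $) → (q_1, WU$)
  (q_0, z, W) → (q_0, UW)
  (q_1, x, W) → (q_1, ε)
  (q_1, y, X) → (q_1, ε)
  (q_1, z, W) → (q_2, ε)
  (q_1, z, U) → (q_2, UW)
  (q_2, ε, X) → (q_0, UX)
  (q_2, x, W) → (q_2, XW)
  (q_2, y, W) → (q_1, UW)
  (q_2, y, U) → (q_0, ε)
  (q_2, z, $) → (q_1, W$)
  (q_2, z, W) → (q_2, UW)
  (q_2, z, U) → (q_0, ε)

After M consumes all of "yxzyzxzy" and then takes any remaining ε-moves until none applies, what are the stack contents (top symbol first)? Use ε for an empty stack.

(q_0, yxzyzxzy, $) ⊢ (q_0, xzyzxzy, U$) ⊢ (q_2, zyzxzy, W$) ⊢ (q_2, yzxzy, UW$) ⊢ (q_0, zxzy, W$) ⊢ (q_0, xzy, UW$) ⊢ (q_2, zy, WW$) ⊢ (q_2, y, UWW$) ⊢ (q_0, ε, WW$)
All input consumed in state q_0 with stack WW$.

WW$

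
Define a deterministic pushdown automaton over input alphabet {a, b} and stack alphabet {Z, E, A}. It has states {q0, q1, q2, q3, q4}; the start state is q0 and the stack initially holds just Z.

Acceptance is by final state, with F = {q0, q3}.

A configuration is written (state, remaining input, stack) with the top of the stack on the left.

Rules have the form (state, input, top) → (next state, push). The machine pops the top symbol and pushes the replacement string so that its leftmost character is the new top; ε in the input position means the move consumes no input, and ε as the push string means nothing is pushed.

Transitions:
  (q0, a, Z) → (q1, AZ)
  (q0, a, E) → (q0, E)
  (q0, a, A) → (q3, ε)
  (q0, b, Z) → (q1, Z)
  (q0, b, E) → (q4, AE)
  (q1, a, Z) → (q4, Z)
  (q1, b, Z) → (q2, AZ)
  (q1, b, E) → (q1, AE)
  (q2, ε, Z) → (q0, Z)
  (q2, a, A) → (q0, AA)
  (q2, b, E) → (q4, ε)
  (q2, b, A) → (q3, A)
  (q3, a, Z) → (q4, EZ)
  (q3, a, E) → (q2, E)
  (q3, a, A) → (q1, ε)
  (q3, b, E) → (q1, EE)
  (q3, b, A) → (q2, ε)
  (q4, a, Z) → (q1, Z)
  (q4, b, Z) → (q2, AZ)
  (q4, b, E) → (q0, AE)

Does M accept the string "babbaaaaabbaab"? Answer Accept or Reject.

(q0, babbaaaaabbaab, Z)
  read b, top Z: go to q1, push Z → (q1, abbaaaaabbaab, Z)
  read a, top Z: go to q4, push Z → (q4, bbaaaaabbaab, Z)
  read b, top Z: go to q2, push AZ → (q2, baaaaabbaab, AZ)
  read b, top A: go to q3, push A → (q3, aaaaabbaab, AZ)
  read a, top A: go to q1, push ε → (q1, aaaabbaab, Z)
  read a, top Z: go to q4, push Z → (q4, aaabbaab, Z)
  read a, top Z: go to q1, push Z → (q1, aabbaab, Z)
  read a, top Z: go to q4, push Z → (q4, abbaab, Z)
  read a, top Z: go to q1, push Z → (q1, bbaab, Z)
  read b, top Z: go to q2, push AZ → (q2, baab, AZ)
  read b, top A: go to q3, push A → (q3, aab, AZ)
  read a, top A: go to q1, push ε → (q1, ab, Z)
  read a, top Z: go to q4, push Z → (q4, b, Z)
  read b, top Z: go to q2, push AZ → (q2, ε, AZ)
All input consumed; state q2 ∉ F and no further ε-move applies.

Reject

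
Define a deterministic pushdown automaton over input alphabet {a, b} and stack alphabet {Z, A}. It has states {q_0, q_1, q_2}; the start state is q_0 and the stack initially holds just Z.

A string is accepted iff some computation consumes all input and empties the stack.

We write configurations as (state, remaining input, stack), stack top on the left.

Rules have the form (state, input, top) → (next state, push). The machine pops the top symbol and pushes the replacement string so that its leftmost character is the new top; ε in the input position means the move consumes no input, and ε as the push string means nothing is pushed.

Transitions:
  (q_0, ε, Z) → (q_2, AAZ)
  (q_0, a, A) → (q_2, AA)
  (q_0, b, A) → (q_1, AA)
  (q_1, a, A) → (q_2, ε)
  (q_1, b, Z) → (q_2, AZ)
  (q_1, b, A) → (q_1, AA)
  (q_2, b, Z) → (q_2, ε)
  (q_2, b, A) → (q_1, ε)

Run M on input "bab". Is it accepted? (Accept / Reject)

Accept

(q_0, bab, Z) ⊢ (q_2, bab, AAZ) ⊢ (q_1, ab, AZ) ⊢ (q_2, b, Z) ⊢ (q_2, ε, ε)
All input consumed and the stack is empty.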